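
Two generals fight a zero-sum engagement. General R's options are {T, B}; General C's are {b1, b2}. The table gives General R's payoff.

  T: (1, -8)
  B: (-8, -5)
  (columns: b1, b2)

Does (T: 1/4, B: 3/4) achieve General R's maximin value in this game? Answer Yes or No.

Yes

Against b1 this mix gives (1/4)·1 + (3/4)·(-8) = -23/4.
Against b2 this mix gives (1/4)·(-8) + (3/4)·(-5) = -23/4.
All of General C's active replies (b1, b2) yield -23/4, and no column does worse for General R. The mix makes General C indifferent and guarantees -23/4, so it is optimal.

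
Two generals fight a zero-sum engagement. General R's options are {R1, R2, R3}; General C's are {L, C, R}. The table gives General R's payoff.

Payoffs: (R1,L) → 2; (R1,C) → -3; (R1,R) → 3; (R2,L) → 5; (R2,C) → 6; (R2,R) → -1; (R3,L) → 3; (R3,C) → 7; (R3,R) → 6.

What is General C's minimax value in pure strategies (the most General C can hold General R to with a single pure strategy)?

Column maxima: L → 5, C → 7, R → 6.
The smallest of these is 5.

5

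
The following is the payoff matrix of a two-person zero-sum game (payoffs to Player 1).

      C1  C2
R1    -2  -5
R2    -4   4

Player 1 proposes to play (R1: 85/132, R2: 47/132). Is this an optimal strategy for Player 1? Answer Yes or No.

No

Against C1 this mix gives (85/132)·(-2) + (47/132)·(-4) = -179/66.
Against C2 this mix gives (85/132)·(-5) + (47/132)·4 = -79/44.
Player 2 will play C1, holding Player 1 to -179/66. Shifting weight toward the row that does better against C1 would raise this floor (the equalizing mix achieves -28/11 against both C1 and C2), so the proposed strategy is not optimal.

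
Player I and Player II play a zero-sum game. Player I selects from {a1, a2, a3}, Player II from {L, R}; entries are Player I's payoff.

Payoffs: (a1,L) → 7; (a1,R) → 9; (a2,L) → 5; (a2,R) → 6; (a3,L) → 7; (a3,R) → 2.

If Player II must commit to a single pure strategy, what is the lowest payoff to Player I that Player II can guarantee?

7

Column maxima: L → 7, R → 9.
The smallest of these is 7.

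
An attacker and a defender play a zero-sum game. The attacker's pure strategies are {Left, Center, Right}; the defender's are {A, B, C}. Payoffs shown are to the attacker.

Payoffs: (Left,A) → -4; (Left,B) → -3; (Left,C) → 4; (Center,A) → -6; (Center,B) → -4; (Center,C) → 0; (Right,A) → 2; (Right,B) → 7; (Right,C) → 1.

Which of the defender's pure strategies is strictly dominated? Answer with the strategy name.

A holds the attacker's payoff strictly below B in every row: -4 < -3, -6 < -4, 2 < 7.
So B is strictly dominated for the defender.

B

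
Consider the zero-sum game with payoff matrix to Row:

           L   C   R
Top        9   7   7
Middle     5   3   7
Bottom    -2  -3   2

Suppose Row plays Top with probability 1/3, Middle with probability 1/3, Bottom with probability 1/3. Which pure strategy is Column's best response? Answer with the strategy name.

If Column plays L, Row's expected payoff is (1/3)·9 + (1/3)·5 + (1/3)·(-2) = 4.
If Column plays C, Row's expected payoff is (1/3)·7 + (1/3)·3 + (1/3)·(-3) = 7/3.
If Column plays R, Row's expected payoff is (1/3)·7 + (1/3)·7 + (1/3)·2 = 16/3.
Column minimizes Row's payoff; the smallest is 7/3, so the best response is C.

C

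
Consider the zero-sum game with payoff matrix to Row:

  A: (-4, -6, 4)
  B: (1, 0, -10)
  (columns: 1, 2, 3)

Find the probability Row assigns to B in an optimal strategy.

1/2

Row minima: A → -6, B → -10; maximin = -6.
Column maxima: 1 → 1, 2 → 0, 3 → 4; minimax = 0.
-6 ≠ 0, so there is no saddle point; optimal play is mixed.
1 is strictly dominated by 2 (it gives Row strictly more in every row), so Column never plays it.
On the remaining 2×2 (A, B vs 2, 3):
Let Row play A with probability p. Expected payoff against 2: (-6)p + 0(1−p) = −6p; against 3: 4p + (-10)(1−p) = 14p − 10.
Setting these equal: −6p = 14p − 10 ⇒ −20p = -10 ⇒ p = 1/2, and the value is (-6)·(1/2) = -3.
For Column: with q = P(2), equating A's and B's payoffs gives −10q + 4 = 10q − 10 ⇒ q = 7/10.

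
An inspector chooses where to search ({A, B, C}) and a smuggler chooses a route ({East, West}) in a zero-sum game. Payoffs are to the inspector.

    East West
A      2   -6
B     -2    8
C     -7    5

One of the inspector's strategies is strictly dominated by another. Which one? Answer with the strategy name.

C

B gives a strictly higher payoff than C against every column: -2 > -7, 8 > 5.
So C is strictly dominated and the inspector never plays it.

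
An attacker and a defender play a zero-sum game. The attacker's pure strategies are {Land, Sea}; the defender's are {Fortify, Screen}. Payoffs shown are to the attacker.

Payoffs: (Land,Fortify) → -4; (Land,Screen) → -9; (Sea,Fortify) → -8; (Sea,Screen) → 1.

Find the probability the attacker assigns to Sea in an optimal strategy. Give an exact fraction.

5/14

Row minima: Land → -9, Sea → -8; maximin = -8.
Column maxima: Fortify → -4, Screen → 1; minimax = -4.
-8 ≠ -4, so there is no saddle point; optimal play is mixed.
Let the attacker play Land with probability p. Expected payoff against Fortify: (-4)p + (-8)(1−p) = 4p − 8; against Screen: (-9)p + 1(1−p) = −10p + 1.
Setting these equal: 4p − 8 = −10p + 1 ⇒ 14p = 9 ⇒ p = 9/14, and the value is (4)·(9/14) − 8 = -38/7.
For the defender: with q = P(Fortify), equating Land's and Sea's payoffs gives 5q − 9 = −9q + 1 ⇒ q = 5/7.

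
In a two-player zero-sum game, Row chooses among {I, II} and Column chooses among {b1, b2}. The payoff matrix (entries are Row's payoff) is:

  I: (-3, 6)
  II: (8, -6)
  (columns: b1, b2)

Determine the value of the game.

Row minima: I → -3, II → -6; maximin = -3.
Column maxima: b1 → 8, b2 → 6; minimax = 6.
-3 ≠ 6, so there is no saddle point; optimal play is mixed.
Let Row play I with probability p. Expected payoff against b1: (-3)p + 8(1−p) = −11p + 8; against b2: 6p + (-6)(1−p) = 12p − 6.
Setting these equal: −11p + 8 = 12p − 6 ⇒ −23p = -14 ⇒ p = 14/23, and the value is (-11)·(14/23) + 8 = 30/23.
For Column: with q = P(b1), equating I's and II's payoffs gives −9q + 6 = 14q − 6 ⇒ q = 12/23.

30/23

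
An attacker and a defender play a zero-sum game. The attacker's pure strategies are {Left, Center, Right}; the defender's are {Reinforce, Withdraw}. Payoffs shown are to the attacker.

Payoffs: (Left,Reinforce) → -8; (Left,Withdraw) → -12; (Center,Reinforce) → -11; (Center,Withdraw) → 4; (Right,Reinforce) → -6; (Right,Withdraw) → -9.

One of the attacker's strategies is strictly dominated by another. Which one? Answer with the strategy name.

Left

Right gives a strictly higher payoff than Left against every column: -6 > -8, -9 > -12.
So Left is strictly dominated and the attacker never plays it.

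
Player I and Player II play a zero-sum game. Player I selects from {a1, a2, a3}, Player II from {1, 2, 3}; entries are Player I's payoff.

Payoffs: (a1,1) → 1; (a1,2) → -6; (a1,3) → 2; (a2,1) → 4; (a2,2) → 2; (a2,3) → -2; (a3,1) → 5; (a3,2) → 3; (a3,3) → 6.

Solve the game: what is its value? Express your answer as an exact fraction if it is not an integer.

3

Row minima: a1 → -6, a2 → -2, a3 → 3; maximin = 3.
Column maxima: 1 → 5, 2 → 3, 3 → 6; minimax = 3.
Since maximin = minimax = 3, there is a saddle point and the value is 3.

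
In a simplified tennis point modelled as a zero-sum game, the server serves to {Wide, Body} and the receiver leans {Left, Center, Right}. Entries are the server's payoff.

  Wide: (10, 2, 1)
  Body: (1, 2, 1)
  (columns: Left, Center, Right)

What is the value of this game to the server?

Row minima: Wide → 1, Body → 1; maximin = 1.
Column maxima: Left → 10, Center → 2, Right → 1; minimax = 1.
Since maximin = minimax = 1, there is a saddle point and the value is 1.

1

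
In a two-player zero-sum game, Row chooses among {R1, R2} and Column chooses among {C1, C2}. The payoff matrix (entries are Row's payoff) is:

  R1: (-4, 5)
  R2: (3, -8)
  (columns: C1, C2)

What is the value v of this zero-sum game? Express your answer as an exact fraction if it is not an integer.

Row minima: R1 → -4, R2 → -8; maximin = -4.
Column maxima: C1 → 3, C2 → 5; minimax = 3.
-4 ≠ 3, so there is no saddle point; optimal play is mixed.
Let Row play R1 with probability p. Expected payoff against C1: (-4)p + 3(1−p) = −7p + 3; against C2: 5p + (-8)(1−p) = 13p − 8.
Setting these equal: −7p + 3 = 13p − 8 ⇒ −20p = -11 ⇒ p = 11/20, and the value is (-7)·(11/20) + 3 = -17/20.
For Column: with q = P(C1), equating R1's and R2's payoffs gives −9q + 5 = 11q − 8 ⇒ q = 13/20.

-17/20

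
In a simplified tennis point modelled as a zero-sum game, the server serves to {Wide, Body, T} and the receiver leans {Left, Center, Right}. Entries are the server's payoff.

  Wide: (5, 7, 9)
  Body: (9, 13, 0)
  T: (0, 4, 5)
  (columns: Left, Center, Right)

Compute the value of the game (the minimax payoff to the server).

81/13

Row minima: Wide → 5, Body → 0, T → 0; maximin = 5.
Column maxima: Left → 9, Center → 13, Right → 9; minimax = 9.
5 ≠ 9, so there is no saddle point; optimal play is mixed.
T is strictly dominated by Wide, so the server never plays it.
Center is strictly dominated by Left (it gives the server strictly more in every row), so the receiver never plays it.
On the remaining 2×2 (Wide, Body vs Left, Right):
Let the server play Wide with probability p. Expected payoff against Left: 5p + 9(1−p) = −4p + 9; against Right: 9p + 0(1−p) = 9p.
Setting these equal: −4p + 9 = 9p ⇒ −13p = -9 ⇒ p = 9/13, and the value is (-4)·(9/13) + 9 = 81/13.
For the receiver: with q = P(Left), equating Wide's and Body's payoffs gives −4q + 9 = 9q ⇒ q = 9/13.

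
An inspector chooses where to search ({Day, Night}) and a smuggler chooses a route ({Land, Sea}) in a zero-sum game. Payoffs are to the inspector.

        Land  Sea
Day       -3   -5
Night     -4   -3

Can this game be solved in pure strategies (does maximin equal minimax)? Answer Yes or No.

No

Row minima: Day → -5, Night → -4; maximin = -4.
Column maxima: Land → -3, Sea → -3; minimax = -3.
-4 ≠ -3, so no pure-strategy equilibrium exists.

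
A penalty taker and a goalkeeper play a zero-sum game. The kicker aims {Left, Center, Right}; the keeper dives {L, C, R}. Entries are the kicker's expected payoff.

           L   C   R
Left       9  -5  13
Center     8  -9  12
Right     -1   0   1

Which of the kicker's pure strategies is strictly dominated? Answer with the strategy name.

Center

Left gives a strictly higher payoff than Center against every column: 9 > 8, -5 > -9, 13 > 12.
So Center is strictly dominated and the kicker never plays it.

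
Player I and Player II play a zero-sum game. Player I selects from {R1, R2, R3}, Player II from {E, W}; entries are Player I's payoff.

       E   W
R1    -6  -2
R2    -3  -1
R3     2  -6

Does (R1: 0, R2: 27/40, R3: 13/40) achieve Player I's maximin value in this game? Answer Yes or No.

No

Against E this mix gives (27/40)·(-3) + (13/40)·2 = -11/8.
Against W this mix gives (27/40)·(-1) + (13/40)·(-6) = -21/8.
Player II will play W, holding Player I to -21/8. Shifting weight toward the row that does better against W would raise this floor (the equalizing mix achieves -2 against both W and E), so the proposed strategy is not optimal.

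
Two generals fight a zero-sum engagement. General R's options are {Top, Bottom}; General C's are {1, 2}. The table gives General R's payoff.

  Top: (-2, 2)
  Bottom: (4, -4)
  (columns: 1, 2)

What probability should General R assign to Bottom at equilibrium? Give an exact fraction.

Row minima: Top → -2, Bottom → -4; maximin = -2.
Column maxima: 1 → 4, 2 → 2; minimax = 2.
-2 ≠ 2, so there is no saddle point; optimal play is mixed.
Let General R play Top with probability p. Expected payoff against 1: (-2)p + 4(1−p) = −6p + 4; against 2: 2p + (-4)(1−p) = 6p − 4.
Setting these equal: −6p + 4 = 6p − 4 ⇒ −12p = -8 ⇒ p = 2/3, and the value is (-6)·(2/3) + 4 = 0.
For General C: with q = P(1), equating Top's and Bottom's payoffs gives −4q + 2 = 8q − 4 ⇒ q = 1/2.

1/3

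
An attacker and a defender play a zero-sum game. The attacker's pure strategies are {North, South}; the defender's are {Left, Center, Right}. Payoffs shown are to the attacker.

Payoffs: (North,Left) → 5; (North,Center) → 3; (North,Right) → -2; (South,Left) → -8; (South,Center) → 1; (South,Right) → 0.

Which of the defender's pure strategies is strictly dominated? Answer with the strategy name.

Center

Right holds the attacker's payoff strictly below Center in every row: -2 < 3, 0 < 1.
So Center is strictly dominated for the defender.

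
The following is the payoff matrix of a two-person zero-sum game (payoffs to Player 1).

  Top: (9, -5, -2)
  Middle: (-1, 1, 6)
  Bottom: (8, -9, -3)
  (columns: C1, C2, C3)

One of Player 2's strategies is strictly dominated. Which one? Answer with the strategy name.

C2 holds Player 1's payoff strictly below C3 in every row: -5 < -2, 1 < 6, -9 < -3.
So C3 is strictly dominated for Player 2.

C3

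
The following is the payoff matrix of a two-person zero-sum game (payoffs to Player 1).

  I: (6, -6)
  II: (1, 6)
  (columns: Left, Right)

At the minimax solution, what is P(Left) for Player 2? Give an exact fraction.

Row minima: I → -6, II → 1; maximin = 1.
Column maxima: Left → 6, Right → 6; minimax = 6.
1 ≠ 6, so there is no saddle point; optimal play is mixed.
Let Player 1 play I with probability p. Expected payoff against Left: 6p + 1(1−p) = 5p + 1; against Right: (-6)p + 6(1−p) = −12p + 6.
Setting these equal: 5p + 1 = −12p + 6 ⇒ 17p = 5 ⇒ p = 5/17, and the value is (5)·(5/17) + 1 = 42/17.
For Player 2: with q = P(Left), equating I's and II's payoffs gives 12q − 6 = −5q + 6 ⇒ q = 12/17.

12/17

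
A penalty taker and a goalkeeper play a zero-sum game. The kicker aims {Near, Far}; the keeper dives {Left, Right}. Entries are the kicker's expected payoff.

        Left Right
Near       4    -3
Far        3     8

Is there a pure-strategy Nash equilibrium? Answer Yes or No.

No

Row minima: Near → -3, Far → 3; maximin = 3.
Column maxima: Left → 4, Right → 8; minimax = 4.
3 ≠ 4, so no pure-strategy equilibrium exists.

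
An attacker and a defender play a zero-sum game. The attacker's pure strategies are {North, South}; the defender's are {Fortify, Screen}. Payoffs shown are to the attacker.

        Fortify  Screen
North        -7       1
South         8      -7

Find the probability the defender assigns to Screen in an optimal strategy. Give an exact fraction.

Row minima: North → -7, South → -7; maximin = -7.
Column maxima: Fortify → 8, Screen → 1; minimax = 1.
-7 ≠ 1, so there is no saddle point; optimal play is mixed.
Let the attacker play North with probability p. Expected payoff against Fortify: (-7)p + 8(1−p) = −15p + 8; against Screen: 1p + (-7)(1−p) = 8p − 7.
Setting these equal: −15p + 8 = 8p − 7 ⇒ −23p = -15 ⇒ p = 15/23, and the value is (-15)·(15/23) + 8 = -41/23.
For the defender: with q = P(Fortify), equating North's and South's payoffs gives −8q + 1 = 15q − 7 ⇒ q = 8/23.

15/23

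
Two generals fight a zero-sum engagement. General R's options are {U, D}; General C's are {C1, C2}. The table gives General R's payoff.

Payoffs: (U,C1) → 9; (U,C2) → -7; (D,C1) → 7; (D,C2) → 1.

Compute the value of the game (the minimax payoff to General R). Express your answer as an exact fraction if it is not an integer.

Row minima: U → -7, D → 1; maximin = 1.
Column maxima: C1 → 9, C2 → 1; minimax = 1.
Since maximin = minimax = 1, there is a saddle point and the value is 1.

1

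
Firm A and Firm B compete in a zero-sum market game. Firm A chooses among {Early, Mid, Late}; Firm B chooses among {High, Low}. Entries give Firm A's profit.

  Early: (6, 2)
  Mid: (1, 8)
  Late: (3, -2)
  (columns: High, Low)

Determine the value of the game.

46/11

Row minima: Early → 2, Mid → 1, Late → -2; maximin = 2.
Column maxima: High → 6, Low → 8; minimax = 6.
2 ≠ 6, so there is no saddle point; optimal play is mixed.
Late is strictly dominated by Early, so Firm A never plays it.
On the remaining 2×2 (Early, Mid vs High, Low):
Let Firm A play Early with probability p. Expected payoff against High: 6p + 1(1−p) = 5p + 1; against Low: 2p + 8(1−p) = −6p + 8.
Setting these equal: 5p + 1 = −6p + 8 ⇒ 11p = 7 ⇒ p = 7/11, and the value is (5)·(7/11) + 1 = 46/11.
For Firm B: with q = P(High), equating Early's and Mid's payoffs gives 4q + 2 = −7q + 8 ⇒ q = 6/11.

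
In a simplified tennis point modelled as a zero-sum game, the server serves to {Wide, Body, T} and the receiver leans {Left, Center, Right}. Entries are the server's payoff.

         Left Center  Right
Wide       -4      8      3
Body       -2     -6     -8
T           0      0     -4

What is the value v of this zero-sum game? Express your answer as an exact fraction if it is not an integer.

-16/11

Row minima: Wide → -4, Body → -8, T → -4; maximin = -4.
Column maxima: Left → 0, Center → 8, Right → 3; minimax = 0.
-4 ≠ 0, so there is no saddle point; optimal play is mixed.
Body is strictly dominated by T, so the server never plays it.
Center is strictly dominated by Right (it gives the server strictly more in every row), so the receiver never plays it.
On the remaining 2×2 (Wide, T vs Left, Right):
Let the server play Wide with probability p. Expected payoff against Left: (-4)p + 0(1−p) = −4p; against Right: 3p + (-4)(1−p) = 7p − 4.
Setting these equal: −4p = 7p − 4 ⇒ −11p = -4 ⇒ p = 4/11, and the value is (-4)·(4/11) = -16/11.
For the receiver: with q = P(Left), equating Wide's and T's payoffs gives −7q + 3 = 4q − 4 ⇒ q = 7/11.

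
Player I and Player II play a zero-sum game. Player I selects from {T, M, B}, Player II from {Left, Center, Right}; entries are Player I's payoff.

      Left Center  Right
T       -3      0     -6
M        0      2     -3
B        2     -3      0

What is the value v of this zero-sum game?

-9/8

Row minima: T → -6, M → -3, B → -3; maximin = -3.
Column maxima: Left → 2, Center → 2, Right → 0; minimax = 0.
-3 ≠ 0, so there is no saddle point; optimal play is mixed.
T is strictly dominated by M, so Player I never plays it.
Left is strictly dominated by Right (it gives Player I strictly more in every row), so Player II never plays it.
On the remaining 2×2 (M, B vs Center, Right):
Let Player I play M with probability p. Expected payoff against Center: 2p + (-3)(1−p) = 5p − 3; against Right: (-3)p + 0(1−p) = −3p.
Setting these equal: 5p − 3 = −3p ⇒ 8p = 3 ⇒ p = 3/8, and the value is (5)·(3/8) − 3 = -9/8.
For Player II: with q = P(Center), equating M's and B's payoffs gives 5q − 3 = −3q ⇒ q = 3/8.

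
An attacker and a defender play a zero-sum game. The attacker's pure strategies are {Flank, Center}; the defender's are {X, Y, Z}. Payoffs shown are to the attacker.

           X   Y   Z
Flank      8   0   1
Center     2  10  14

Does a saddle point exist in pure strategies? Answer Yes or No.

Row minima: Flank → 0, Center → 2; maximin = 2.
Column maxima: X → 8, Y → 10, Z → 14; minimax = 8.
2 ≠ 8, so no pure-strategy equilibrium exists.

No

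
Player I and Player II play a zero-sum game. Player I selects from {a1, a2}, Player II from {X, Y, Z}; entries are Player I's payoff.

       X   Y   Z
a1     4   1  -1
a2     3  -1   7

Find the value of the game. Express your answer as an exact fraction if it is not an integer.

Row minima: a1 → -1, a2 → -1; maximin = -1.
Column maxima: X → 4, Y → 1, Z → 7; minimax = 1.
-1 ≠ 1, so there is no saddle point; optimal play is mixed.
X is strictly dominated by Y (it gives Player I strictly more in every row), so Player II never plays it.
On the remaining 2×2 (a1, a2 vs Y, Z):
Let Player I play a1 with probability p. Expected payoff against Y: 1p + (-1)(1−p) = 2p − 1; against Z: (-1)p + 7(1−p) = −8p + 7.
Setting these equal: 2p − 1 = −8p + 7 ⇒ 10p = 8 ⇒ p = 4/5, and the value is (2)·(4/5) − 1 = 3/5.
For Player II: with q = P(Y), equating a1's and a2's payoffs gives 2q − 1 = −8q + 7 ⇒ q = 4/5.

3/5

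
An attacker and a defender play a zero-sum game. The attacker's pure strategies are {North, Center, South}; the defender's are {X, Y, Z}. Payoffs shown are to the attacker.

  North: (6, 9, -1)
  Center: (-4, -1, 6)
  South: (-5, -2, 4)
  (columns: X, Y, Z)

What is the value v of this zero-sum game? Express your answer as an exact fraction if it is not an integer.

Row minima: North → -1, Center → -4, South → -5; maximin = -1.
Column maxima: X → 6, Y → 9, Z → 6; minimax = 6.
-1 ≠ 6, so there is no saddle point; optimal play is mixed.
South is strictly dominated by Center, so the attacker never plays it.
Y is strictly dominated by X (it gives the attacker strictly more in every row), so the defender never plays it.
On the remaining 2×2 (North, Center vs X, Z):
Let the attacker play North with probability p. Expected payoff against X: 6p + (-4)(1−p) = 10p − 4; against Z: (-1)p + 6(1−p) = −7p + 6.
Setting these equal: 10p − 4 = −7p + 6 ⇒ 17p = 10 ⇒ p = 10/17, and the value is (10)·(10/17) − 4 = 32/17.
For the defender: with q = P(X), equating North's and Center's payoffs gives 7q − 1 = −10q + 6 ⇒ q = 7/17.

32/17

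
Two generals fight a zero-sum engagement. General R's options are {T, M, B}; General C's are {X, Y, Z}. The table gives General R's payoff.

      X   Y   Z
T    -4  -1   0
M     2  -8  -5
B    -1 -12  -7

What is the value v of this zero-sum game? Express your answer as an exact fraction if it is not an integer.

-34/13

Row minima: T → -4, M → -8, B → -12; maximin = -4.
Column maxima: X → 2, Y → -1, Z → 0; minimax = -1.
-4 ≠ -1, so there is no saddle point; optimal play is mixed.
B is strictly dominated by M, so General R never plays it.
Z is strictly dominated by Y (it gives General R strictly more in every row), so General C never plays it.
On the remaining 2×2 (T, M vs X, Y):
Let General R play T with probability p. Expected payoff against X: (-4)p + 2(1−p) = −6p + 2; against Y: (-1)p + (-8)(1−p) = 7p − 8.
Setting these equal: −6p + 2 = 7p − 8 ⇒ −13p = -10 ⇒ p = 10/13, and the value is (-6)·(10/13) + 2 = -34/13.
For General C: with q = P(X), equating T's and M's payoffs gives −3q − 1 = 10q − 8 ⇒ q = 7/13.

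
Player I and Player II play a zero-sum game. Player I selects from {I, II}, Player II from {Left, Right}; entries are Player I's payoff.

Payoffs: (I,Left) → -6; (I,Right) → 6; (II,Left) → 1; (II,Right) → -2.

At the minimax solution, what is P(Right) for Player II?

7/15

Row minima: I → -6, II → -2; maximin = -2.
Column maxima: Left → 1, Right → 6; minimax = 1.
-2 ≠ 1, so there is no saddle point; optimal play is mixed.
Let Player I play I with probability p. Expected payoff against Left: (-6)p + 1(1−p) = −7p + 1; against Right: 6p + (-2)(1−p) = 8p − 2.
Setting these equal: −7p + 1 = 8p − 2 ⇒ −15p = -3 ⇒ p = 1/5, and the value is (-7)·(1/5) + 1 = -2/5.
For Player II: with q = P(Left), equating I's and II's payoffs gives −12q + 6 = 3q − 2 ⇒ q = 8/15.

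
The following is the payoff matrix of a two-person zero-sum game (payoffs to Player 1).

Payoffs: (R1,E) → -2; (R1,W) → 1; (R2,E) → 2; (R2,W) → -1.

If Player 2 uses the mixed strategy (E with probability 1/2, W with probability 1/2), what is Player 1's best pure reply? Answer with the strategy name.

Expected payoff of R1: (1/2)·(-2) + (1/2)·1 = -1/2.
Expected payoff of R2: (1/2)·2 + (1/2)·(-1) = 1/2.
The largest is 1/2, so Player 1's best response is R2.

R2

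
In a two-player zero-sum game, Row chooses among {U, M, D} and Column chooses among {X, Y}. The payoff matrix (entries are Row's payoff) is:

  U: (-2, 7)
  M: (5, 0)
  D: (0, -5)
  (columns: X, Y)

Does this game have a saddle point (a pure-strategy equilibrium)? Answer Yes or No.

Row minima: U → -2, M → 0, D → -5; maximin = 0.
Column maxima: X → 5, Y → 7; minimax = 5.
0 ≠ 5, so no pure-strategy equilibrium exists.

No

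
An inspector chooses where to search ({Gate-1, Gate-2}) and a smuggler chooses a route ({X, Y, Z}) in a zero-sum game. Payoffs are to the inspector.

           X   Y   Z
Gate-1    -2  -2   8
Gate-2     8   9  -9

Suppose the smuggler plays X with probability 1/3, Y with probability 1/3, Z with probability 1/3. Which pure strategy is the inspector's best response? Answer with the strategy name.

Gate-2

Expected payoff of Gate-1: (1/3)·(-2) + (1/3)·(-2) + (1/3)·8 = 4/3.
Expected payoff of Gate-2: (1/3)·8 + (1/3)·9 + (1/3)·(-9) = 8/3.
The largest is 8/3, so the inspector's best response is Gate-2.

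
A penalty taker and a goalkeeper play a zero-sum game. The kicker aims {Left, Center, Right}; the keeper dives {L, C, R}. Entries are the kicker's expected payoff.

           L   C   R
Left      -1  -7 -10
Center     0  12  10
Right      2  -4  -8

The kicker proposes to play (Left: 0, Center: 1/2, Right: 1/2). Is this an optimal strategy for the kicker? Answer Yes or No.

Against L this mix gives (1/2)·0 + (1/2)·2 = 1.
Against C this mix gives (1/2)·12 + (1/2)·(-4) = 4.
Against R this mix gives (1/2)·10 + (1/2)·(-8) = 1.
All of the keeper's active replies (L, R) yield 1, and no column does worse for the kicker. The mix makes the keeper indifferent and guarantees 1, so it is optimal.

Yes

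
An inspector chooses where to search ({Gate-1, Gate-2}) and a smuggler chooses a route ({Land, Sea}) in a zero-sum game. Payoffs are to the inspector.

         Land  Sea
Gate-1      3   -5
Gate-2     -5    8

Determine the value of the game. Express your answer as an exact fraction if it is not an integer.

Row minima: Gate-1 → -5, Gate-2 → -5; maximin = -5.
Column maxima: Land → 3, Sea → 8; minimax = 3.
-5 ≠ 3, so there is no saddle point; optimal play is mixed.
Let the inspector play Gate-1 with probability p. Expected payoff against Land: 3p + (-5)(1−p) = 8p − 5; against Sea: (-5)p + 8(1−p) = −13p + 8.
Setting these equal: 8p − 5 = −13p + 8 ⇒ 21p = 13 ⇒ p = 13/21, and the value is (8)·(13/21) − 5 = -1/21.
For the smuggler: with q = P(Land), equating Gate-1's and Gate-2's payoffs gives 8q − 5 = −13q + 8 ⇒ q = 13/21.

-1/21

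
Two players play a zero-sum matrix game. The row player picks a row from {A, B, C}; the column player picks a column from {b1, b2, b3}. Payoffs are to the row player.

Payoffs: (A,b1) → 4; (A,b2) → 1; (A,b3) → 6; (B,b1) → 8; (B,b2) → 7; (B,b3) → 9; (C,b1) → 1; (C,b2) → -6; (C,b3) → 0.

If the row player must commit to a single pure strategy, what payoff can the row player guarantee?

Row minima: A → 1, B → 7, C → -6.
The best of these is 7.

7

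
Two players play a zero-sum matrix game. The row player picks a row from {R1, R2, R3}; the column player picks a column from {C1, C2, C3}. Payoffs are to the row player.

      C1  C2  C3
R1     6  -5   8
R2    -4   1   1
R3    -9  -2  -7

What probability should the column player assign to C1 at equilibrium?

Row minima: R1 → -5, R2 → -4, R3 → -9; maximin = -4.
Column maxima: C1 → 6, C2 → 1, C3 → 8; minimax = 1.
-4 ≠ 1, so there is no saddle point; optimal play is mixed.
R3 is strictly dominated by R2, so the row player never plays it.
C3 is strictly dominated by C1 (it gives the row player strictly more in every row), so the column player never plays it.
On the remaining 2×2 (R1, R2 vs C1, C2):
Let the row player play R1 with probability p. Expected payoff against C1: 6p + (-4)(1−p) = 10p − 4; against C2: (-5)p + 1(1−p) = −6p + 1.
Setting these equal: 10p − 4 = −6p + 1 ⇒ 16p = 5 ⇒ p = 5/16, and the value is (10)·(5/16) − 4 = -7/8.
For the column player: with q = P(C1), equating R1's and R2's payoffs gives 11q − 5 = −5q + 1 ⇒ q = 3/8.

3/8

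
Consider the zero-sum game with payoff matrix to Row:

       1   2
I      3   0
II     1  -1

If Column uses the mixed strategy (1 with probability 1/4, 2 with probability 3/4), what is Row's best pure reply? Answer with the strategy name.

Expected payoff of I: (1/4)·3 + (3/4)·0 = 3/4.
Expected payoff of II: (1/4)·1 + (3/4)·(-1) = -1/2.
The largest is 3/4, so Row's best response is I.

I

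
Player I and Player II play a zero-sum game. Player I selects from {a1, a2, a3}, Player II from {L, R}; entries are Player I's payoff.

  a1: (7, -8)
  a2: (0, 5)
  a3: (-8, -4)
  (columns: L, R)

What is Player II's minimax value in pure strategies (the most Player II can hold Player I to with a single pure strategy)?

5

Column maxima: L → 7, R → 5.
The smallest of these is 5.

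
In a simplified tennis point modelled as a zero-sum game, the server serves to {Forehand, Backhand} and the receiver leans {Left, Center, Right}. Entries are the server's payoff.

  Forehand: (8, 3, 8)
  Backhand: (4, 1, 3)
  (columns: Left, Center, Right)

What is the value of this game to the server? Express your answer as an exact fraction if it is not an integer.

3

Row minima: Forehand → 3, Backhand → 1; maximin = 3.
Column maxima: Left → 8, Center → 3, Right → 8; minimax = 3.
Since maximin = minimax = 3, there is a saddle point and the value is 3.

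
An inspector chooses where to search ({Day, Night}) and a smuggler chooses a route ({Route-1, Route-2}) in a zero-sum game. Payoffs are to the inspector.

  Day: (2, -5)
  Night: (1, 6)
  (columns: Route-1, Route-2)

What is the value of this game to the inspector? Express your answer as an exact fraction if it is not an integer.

17/12

Row minima: Day → -5, Night → 1; maximin = 1.
Column maxima: Route-1 → 2, Route-2 → 6; minimax = 2.
1 ≠ 2, so there is no saddle point; optimal play is mixed.
Let the inspector play Day with probability p. Expected payoff against Route-1: 2p + 1(1−p) = p + 1; against Route-2: (-5)p + 6(1−p) = −11p + 6.
Setting these equal: p + 1 = −11p + 6 ⇒ 12p = 5 ⇒ p = 5/12, and the value is (1)·(5/12) + 1 = 17/12.
For the smuggler: with q = P(Route-1), equating Day's and Night's payoffs gives 7q − 5 = −5q + 6 ⇒ q = 11/12.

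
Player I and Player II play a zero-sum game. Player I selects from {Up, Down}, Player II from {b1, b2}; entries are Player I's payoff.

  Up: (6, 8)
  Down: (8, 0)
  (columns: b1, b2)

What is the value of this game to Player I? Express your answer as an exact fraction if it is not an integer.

Row minima: Up → 6, Down → 0; maximin = 6.
Column maxima: b1 → 8, b2 → 8; minimax = 8.
6 ≠ 8, so there is no saddle point; optimal play is mixed.
Let Player I play Up with probability p. Expected payoff against b1: 6p + 8(1−p) = −2p + 8; against b2: 8p + 0(1−p) = 8p.
Setting these equal: −2p + 8 = 8p ⇒ −10p = -8 ⇒ p = 4/5, and the value is (-2)·(4/5) + 8 = 32/5.
For Player II: with q = P(b1), equating Up's and Down's payoffs gives −2q + 8 = 8q ⇒ q = 4/5.

32/5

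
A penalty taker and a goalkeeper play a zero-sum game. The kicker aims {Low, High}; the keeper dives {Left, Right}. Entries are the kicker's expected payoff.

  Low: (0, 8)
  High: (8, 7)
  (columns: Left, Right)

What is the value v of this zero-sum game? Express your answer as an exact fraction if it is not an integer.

64/9

Row minima: Low → 0, High → 7; maximin = 7.
Column maxima: Left → 8, Right → 8; minimax = 8.
7 ≠ 8, so there is no saddle point; optimal play is mixed.
Let the kicker play Low with probability p. Expected payoff against Left: 0p + 8(1−p) = −8p + 8; against Right: 8p + 7(1−p) = p + 7.
Setting these equal: −8p + 8 = p + 7 ⇒ −9p = -1 ⇒ p = 1/9, and the value is (-8)·(1/9) + 8 = 64/9.
For the keeper: with q = P(Left), equating Low's and High's payoffs gives −8q + 8 = q + 7 ⇒ q = 1/9.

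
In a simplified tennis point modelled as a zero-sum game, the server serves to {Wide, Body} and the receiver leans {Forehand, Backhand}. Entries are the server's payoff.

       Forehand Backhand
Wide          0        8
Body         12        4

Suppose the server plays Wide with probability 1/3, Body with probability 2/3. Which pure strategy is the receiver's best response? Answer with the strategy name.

Backhand

If the receiver plays Forehand, the server's expected payoff is (1/3)·0 + (2/3)·12 = 8.
If the receiver plays Backhand, the server's expected payoff is (1/3)·8 + (2/3)·4 = 16/3.
The receiver minimizes the server's payoff; the smallest is 16/3, so the best response is Backhand.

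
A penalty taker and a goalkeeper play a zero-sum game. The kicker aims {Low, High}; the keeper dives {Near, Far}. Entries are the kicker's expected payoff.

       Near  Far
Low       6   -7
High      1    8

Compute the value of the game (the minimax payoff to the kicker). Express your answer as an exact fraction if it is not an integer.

11/4

Row minima: Low → -7, High → 1; maximin = 1.
Column maxima: Near → 6, Far → 8; minimax = 6.
1 ≠ 6, so there is no saddle point; optimal play is mixed.
Let the kicker play Low with probability p. Expected payoff against Near: 6p + 1(1−p) = 5p + 1; against Far: (-7)p + 8(1−p) = −15p + 8.
Setting these equal: 5p + 1 = −15p + 8 ⇒ 20p = 7 ⇒ p = 7/20, and the value is (5)·(7/20) + 1 = 11/4.
For the keeper: with q = P(Near), equating Low's and High's payoffs gives 13q − 7 = −7q + 8 ⇒ q = 3/4.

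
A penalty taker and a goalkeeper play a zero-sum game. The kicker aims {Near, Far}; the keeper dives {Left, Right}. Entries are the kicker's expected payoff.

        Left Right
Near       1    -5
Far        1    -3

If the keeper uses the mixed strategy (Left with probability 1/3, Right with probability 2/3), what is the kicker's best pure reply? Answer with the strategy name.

Expected payoff of Near: (1/3)·1 + (2/3)·(-5) = -3.
Expected payoff of Far: (1/3)·1 + (2/3)·(-3) = -5/3.
The largest is -5/3, so the kicker's best response is Far.

Far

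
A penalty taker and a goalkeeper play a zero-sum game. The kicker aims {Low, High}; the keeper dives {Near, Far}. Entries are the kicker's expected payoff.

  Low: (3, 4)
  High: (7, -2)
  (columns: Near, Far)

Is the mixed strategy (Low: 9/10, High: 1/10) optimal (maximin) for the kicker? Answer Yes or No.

Against Near this mix gives (9/10)·3 + (1/10)·7 = 17/5.
Against Far this mix gives (9/10)·4 + (1/10)·(-2) = 17/5.
All of the keeper's active replies (Near, Far) yield 17/5, and no column does worse for the kicker. The mix makes the keeper indifferent and guarantees 17/5, so it is optimal.

Yes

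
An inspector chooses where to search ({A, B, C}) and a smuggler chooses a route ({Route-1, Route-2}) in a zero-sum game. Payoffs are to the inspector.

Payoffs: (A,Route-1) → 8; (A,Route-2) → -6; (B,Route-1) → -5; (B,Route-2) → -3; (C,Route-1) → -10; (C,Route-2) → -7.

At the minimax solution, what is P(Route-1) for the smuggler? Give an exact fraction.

3/16

Row minima: A → -6, B → -5, C → -10; maximin = -5.
Column maxima: Route-1 → 8, Route-2 → -3; minimax = -3.
-5 ≠ -3, so there is no saddle point; optimal play is mixed.
C is strictly dominated by A, so the inspector never plays it.
On the remaining 2×2 (A, B vs Route-1, Route-2):
Let the inspector play A with probability p. Expected payoff against Route-1: 8p + (-5)(1−p) = 13p − 5; against Route-2: (-6)p + (-3)(1−p) = −3p − 3.
Setting these equal: 13p − 5 = −3p − 3 ⇒ 16p = 2 ⇒ p = 1/8, and the value is (13)·(1/8) − 5 = -27/8.
For the smuggler: with q = P(Route-1), equating A's and B's payoffs gives 14q − 6 = −2q − 3 ⇒ q = 3/16.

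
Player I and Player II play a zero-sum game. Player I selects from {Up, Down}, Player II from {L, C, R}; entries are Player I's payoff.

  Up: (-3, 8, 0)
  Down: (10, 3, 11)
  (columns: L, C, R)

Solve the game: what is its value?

Row minima: Up → -3, Down → 3; maximin = 3.
Column maxima: L → 10, C → 8, R → 11; minimax = 8.
3 ≠ 8, so there is no saddle point; optimal play is mixed.
R is strictly dominated by L (it gives Player I strictly more in every row), so Player II never plays it.
On the remaining 2×2 (Up, Down vs L, C):
Let Player I play Up with probability p. Expected payoff against L: (-3)p + 10(1−p) = −13p + 10; against C: 8p + 3(1−p) = 5p + 3.
Setting these equal: −13p + 10 = 5p + 3 ⇒ −18p = -7 ⇒ p = 7/18, and the value is (-13)·(7/18) + 10 = 89/18.
For Player II: with q = P(L), equating Up's and Down's payoffs gives −11q + 8 = 7q + 3 ⇒ q = 5/18.

89/18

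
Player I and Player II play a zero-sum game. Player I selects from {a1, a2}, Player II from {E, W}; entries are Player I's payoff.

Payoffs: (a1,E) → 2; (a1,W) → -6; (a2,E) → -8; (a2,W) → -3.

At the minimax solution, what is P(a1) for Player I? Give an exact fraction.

5/13

Row minima: a1 → -6, a2 → -8; maximin = -6.
Column maxima: E → 2, W → -3; minimax = -3.
-6 ≠ -3, so there is no saddle point; optimal play is mixed.
Let Player I play a1 with probability p. Expected payoff against E: 2p + (-8)(1−p) = 10p − 8; against W: (-6)p + (-3)(1−p) = −3p − 3.
Setting these equal: 10p − 8 = −3p − 3 ⇒ 13p = 5 ⇒ p = 5/13, and the value is (10)·(5/13) − 8 = -54/13.
For Player II: with q = P(E), equating a1's and a2's payoffs gives 8q − 6 = −5q − 3 ⇒ q = 3/13.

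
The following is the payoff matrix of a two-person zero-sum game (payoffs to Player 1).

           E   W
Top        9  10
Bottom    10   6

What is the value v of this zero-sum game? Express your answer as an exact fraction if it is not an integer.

Row minima: Top → 9, Bottom → 6; maximin = 9.
Column maxima: E → 10, W → 10; minimax = 10.
9 ≠ 10, so there is no saddle point; optimal play is mixed.
Let Player 1 play Top with probability p. Expected payoff against E: 9p + 10(1−p) = −p + 10; against W: 10p + 6(1−p) = 4p + 6.
Setting these equal: −p + 10 = 4p + 6 ⇒ −5p = -4 ⇒ p = 4/5, and the value is (-1)·(4/5) + 10 = 46/5.
For Player 2: with q = P(E), equating Top's and Bottom's payoffs gives −q + 10 = 4q + 6 ⇒ q = 4/5.

46/5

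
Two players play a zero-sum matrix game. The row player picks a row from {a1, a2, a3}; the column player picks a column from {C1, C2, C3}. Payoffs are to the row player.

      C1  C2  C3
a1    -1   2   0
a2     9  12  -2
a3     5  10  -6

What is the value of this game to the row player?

-1/6

Row minima: a1 → -1, a2 → -2, a3 → -6; maximin = -1.
Column maxima: C1 → 9, C2 → 12, C3 → 0; minimax = 0.
-1 ≠ 0, so there is no saddle point; optimal play is mixed.
a3 is strictly dominated by a2, so the row player never plays it.
C2 is strictly dominated by C1 (it gives the row player strictly more in every row), so the column player never plays it.
On the remaining 2×2 (a1, a2 vs C1, C3):
Let the row player play a1 with probability p. Expected payoff against C1: (-1)p + 9(1−p) = −10p + 9; against C3: 0p + (-2)(1−p) = 2p − 2.
Setting these equal: −10p + 9 = 2p − 2 ⇒ −12p = -11 ⇒ p = 11/12, and the value is (-10)·(11/12) + 9 = -1/6.
For the column player: with q = P(C1), equating a1's and a2's payoffs gives −q = 11q − 2 ⇒ q = 1/6.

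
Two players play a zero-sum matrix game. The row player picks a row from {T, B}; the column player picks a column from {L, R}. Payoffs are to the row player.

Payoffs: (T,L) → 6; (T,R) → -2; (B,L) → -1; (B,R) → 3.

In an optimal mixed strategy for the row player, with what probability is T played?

1/3

Row minima: T → -2, B → -1; maximin = -1.
Column maxima: L → 6, R → 3; minimax = 3.
-1 ≠ 3, so there is no saddle point; optimal play is mixed.
Let the row player play T with probability p. Expected payoff against L: 6p + (-1)(1−p) = 7p − 1; against R: (-2)p + 3(1−p) = −5p + 3.
Setting these equal: 7p − 1 = −5p + 3 ⇒ 12p = 4 ⇒ p = 1/3, and the value is (7)·(1/3) − 1 = 4/3.
For the column player: with q = P(L), equating T's and B's payoffs gives 8q − 2 = −4q + 3 ⇒ q = 5/12.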